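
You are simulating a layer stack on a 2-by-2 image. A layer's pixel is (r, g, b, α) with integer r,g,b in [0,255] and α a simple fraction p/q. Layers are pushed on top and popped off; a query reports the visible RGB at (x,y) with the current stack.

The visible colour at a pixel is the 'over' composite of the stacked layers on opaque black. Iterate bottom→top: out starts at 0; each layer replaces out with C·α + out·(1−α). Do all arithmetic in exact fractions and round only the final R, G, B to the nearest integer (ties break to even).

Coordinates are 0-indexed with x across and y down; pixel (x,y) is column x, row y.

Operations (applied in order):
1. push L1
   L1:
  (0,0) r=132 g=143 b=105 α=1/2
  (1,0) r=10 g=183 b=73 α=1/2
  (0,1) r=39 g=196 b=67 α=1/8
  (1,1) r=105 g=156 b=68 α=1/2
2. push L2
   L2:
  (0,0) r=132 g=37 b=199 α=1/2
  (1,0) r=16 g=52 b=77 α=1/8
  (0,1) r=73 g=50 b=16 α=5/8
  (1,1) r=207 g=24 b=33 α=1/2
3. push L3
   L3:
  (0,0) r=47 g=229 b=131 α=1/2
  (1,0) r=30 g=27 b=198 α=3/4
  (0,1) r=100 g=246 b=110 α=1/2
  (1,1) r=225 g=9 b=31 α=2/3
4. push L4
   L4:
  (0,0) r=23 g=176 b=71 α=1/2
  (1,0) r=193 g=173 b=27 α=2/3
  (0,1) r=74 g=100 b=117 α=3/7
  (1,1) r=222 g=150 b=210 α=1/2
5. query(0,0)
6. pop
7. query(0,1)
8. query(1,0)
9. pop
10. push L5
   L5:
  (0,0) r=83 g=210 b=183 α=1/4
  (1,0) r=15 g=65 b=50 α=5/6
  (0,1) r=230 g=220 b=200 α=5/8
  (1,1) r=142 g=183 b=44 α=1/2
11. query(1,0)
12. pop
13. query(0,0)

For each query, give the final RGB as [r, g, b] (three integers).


query (0,0) [L1,L2,L3,L4] — begin 0,0,0
after L1 α=1/2: [66, 143/2, 105/2]
after L2 α=1/2: [99, 217/4, 503/4]
after L3 α=1/2: [73, 1133/8, 1027/8]
after L4 α=1/2: [48, 2541/16, 1595/16]
= [48, 159, 100]

at x=0,y=1 over L1,L2,L3:
+L1 (α=1/8) → [39/8, 49/2, 67/8]
+L2 (α=5/8) → [3037/64, 647/16, 841/64]
+L3 (α=1/2) → [9437/128, 4583/32, 7881/128]
= [74, 143, 62]

at x=1,y=0 over L1,L2,L3:
L1 α=1/2: [5, 183/2, 73/2]
L2 α=1/8: [51/8, 1385/16, 665/16]
L3 α=3/4: [771/32, 2681/64, 10169/64]
rounded: [24, 42, 159]

at x=1,y=0 over L1,L2,L5:
after L1 α=1/2: [5, 183/2, 73/2]
after L2 α=1/8: [51/8, 1385/16, 665/16]
after L5 α=5/6: [217/16, 2195/32, 1555/32]
= [14, 69, 49]

query (0,0) [L1,L2] — begin 0,0,0
L1 α=1/2: [66, 143/2, 105/2]
L2 α=1/2: [99, 217/4, 503/4]
= [99, 54, 126]


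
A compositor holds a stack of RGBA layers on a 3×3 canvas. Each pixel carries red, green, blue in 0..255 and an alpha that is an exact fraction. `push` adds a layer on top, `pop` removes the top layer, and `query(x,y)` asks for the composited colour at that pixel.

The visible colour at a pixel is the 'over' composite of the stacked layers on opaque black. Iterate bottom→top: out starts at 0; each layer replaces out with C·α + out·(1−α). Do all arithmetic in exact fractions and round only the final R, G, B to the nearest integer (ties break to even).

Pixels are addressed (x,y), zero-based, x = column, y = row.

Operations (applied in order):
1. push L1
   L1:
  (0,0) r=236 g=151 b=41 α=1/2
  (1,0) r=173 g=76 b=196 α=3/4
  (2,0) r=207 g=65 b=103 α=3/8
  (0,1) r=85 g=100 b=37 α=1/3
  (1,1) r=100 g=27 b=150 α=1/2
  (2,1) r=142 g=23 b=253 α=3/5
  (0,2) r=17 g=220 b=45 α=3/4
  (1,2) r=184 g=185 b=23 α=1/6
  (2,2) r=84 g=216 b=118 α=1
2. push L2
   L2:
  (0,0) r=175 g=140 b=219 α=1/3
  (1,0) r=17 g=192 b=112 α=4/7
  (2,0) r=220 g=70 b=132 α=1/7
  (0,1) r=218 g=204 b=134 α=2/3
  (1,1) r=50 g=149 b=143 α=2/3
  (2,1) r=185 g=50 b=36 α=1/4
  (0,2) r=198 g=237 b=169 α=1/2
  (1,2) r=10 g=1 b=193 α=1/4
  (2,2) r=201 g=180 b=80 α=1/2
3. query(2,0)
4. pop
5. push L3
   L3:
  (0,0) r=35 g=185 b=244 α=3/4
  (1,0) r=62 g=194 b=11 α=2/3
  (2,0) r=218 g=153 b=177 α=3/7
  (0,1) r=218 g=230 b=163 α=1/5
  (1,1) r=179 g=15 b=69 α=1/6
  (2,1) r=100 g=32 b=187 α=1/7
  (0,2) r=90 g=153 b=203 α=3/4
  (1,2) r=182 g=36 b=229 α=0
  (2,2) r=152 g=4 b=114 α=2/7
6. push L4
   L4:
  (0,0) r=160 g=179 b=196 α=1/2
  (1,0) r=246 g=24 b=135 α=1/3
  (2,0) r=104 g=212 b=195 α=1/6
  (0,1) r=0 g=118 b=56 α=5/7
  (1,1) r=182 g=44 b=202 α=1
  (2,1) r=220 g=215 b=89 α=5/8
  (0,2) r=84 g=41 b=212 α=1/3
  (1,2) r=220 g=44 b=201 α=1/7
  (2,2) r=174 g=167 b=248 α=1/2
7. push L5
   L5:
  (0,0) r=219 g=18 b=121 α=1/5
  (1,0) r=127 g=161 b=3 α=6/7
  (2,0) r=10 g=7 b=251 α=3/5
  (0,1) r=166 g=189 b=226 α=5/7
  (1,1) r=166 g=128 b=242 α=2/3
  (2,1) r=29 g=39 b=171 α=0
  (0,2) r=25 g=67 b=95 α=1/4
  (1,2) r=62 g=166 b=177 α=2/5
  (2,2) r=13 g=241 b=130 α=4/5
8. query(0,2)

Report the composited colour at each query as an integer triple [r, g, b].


(2,0) stack=L1,L2; from [0,0,0]:
L1 α=3/8: [621/8, 195/8, 309/8]
L2 α=1/7: [2743/28, 865/28, 1455/28]
→ [98, 31, 52]

(0,2) stack=L1,L3,L4,L5; from [0,0,0]:
L1 α=3/4: [51/4, 165, 135/4]
L3 α=3/4: [1131/16, 156, 2571/16]
L4 α=1/3: [601/8, 353/3, 4267/24]
L5 α=1/4: [2003/32, 105, 5027/32]
rounded: [63, 105, 157]


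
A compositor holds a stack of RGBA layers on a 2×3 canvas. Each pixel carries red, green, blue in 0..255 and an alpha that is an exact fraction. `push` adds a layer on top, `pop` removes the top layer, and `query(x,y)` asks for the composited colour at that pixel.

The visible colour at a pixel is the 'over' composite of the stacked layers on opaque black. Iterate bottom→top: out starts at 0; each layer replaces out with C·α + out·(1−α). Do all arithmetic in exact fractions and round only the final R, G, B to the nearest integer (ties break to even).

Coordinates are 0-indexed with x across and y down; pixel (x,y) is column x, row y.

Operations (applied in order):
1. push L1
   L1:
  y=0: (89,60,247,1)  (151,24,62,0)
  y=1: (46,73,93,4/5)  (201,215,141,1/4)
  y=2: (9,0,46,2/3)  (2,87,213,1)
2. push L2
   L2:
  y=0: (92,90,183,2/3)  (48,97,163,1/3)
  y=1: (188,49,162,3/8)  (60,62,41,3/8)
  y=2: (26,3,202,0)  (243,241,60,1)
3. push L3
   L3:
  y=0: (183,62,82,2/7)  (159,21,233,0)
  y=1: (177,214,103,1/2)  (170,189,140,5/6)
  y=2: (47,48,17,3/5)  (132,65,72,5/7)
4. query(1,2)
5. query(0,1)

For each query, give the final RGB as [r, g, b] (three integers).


query (1,2) [L1,L2,L3] — begin 0,0,0
+L1 (α=1) → [2, 87, 213]
+L2 (α=1) → [243, 241, 60]
+L3 (α=5/7) → [1146/7, 807/7, 480/7]
rounded: [164, 115, 69]

(0,1) stack=L1,L2,L3; from [0,0,0]:
L1 α=4/5: [184/5, 292/5, 372/5]
L2 α=3/8: [187/2, 439/8, 429/4]
L3 α=1/2: [541/4, 2151/16, 841/8]
= [135, 134, 105]


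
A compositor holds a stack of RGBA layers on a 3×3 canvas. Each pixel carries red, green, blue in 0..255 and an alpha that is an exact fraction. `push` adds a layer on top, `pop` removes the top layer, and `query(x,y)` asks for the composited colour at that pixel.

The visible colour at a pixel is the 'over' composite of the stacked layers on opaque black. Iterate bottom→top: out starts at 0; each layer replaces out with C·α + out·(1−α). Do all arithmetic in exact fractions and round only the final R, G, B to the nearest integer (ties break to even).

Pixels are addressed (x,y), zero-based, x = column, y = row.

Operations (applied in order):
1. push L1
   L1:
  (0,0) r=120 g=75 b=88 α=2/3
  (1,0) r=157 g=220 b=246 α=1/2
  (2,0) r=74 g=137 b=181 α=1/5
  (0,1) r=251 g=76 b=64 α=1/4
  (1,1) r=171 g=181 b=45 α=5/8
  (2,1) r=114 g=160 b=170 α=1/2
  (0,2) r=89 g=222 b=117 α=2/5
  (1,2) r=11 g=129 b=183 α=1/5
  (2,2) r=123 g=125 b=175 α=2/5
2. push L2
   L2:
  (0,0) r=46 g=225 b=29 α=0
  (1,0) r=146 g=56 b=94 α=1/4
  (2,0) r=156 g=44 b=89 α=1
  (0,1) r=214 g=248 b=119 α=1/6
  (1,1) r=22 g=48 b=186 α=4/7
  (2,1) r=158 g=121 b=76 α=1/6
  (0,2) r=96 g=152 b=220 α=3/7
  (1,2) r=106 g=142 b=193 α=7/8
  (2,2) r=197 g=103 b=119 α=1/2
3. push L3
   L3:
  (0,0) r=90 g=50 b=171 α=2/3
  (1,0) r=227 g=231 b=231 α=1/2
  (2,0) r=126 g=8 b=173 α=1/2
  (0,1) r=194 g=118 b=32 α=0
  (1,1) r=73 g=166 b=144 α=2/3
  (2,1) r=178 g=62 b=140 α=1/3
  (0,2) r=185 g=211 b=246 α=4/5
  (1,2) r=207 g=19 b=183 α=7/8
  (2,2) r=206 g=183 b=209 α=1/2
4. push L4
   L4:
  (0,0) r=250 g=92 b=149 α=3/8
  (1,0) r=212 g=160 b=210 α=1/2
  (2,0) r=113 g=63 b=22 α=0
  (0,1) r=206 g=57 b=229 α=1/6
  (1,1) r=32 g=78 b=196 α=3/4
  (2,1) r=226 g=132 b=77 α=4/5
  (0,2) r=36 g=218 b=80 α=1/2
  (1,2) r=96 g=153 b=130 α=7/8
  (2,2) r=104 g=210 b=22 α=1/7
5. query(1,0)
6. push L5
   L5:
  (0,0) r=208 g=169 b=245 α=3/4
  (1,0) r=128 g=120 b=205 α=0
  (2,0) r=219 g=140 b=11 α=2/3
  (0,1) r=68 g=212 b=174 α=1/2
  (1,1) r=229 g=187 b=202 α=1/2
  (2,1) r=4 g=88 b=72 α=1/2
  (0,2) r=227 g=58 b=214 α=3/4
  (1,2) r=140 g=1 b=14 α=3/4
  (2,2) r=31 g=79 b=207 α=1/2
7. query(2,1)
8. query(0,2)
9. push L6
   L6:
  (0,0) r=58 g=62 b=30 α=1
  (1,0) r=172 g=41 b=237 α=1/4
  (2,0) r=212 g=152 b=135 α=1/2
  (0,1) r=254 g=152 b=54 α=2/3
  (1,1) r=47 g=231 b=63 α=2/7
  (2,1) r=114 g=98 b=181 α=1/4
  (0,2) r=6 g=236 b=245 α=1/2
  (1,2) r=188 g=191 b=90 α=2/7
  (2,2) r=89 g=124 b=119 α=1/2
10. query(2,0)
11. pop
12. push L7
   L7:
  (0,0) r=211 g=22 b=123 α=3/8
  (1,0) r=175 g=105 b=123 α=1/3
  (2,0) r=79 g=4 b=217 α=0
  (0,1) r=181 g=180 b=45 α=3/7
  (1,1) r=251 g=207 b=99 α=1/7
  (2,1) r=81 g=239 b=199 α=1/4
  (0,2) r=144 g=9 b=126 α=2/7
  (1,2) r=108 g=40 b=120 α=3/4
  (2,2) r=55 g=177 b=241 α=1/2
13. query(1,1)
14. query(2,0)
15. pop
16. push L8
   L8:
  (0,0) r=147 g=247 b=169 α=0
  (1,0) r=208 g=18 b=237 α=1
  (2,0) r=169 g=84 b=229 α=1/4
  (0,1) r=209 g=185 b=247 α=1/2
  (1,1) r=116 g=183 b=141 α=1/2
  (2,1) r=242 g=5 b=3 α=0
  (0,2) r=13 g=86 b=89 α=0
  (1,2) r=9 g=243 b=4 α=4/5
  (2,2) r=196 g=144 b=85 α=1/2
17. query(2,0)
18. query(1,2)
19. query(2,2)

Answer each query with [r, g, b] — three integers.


at x=1,y=0 over L1,L2,L3,L4:
+L1 (α=1/2) → [157/2, 110, 123]
+L2 (α=1/4) → [763/8, 193/2, 463/4]
+L3 (α=1/2) → [2579/16, 655/4, 1387/8]
+L4 (α=1/2) → [5971/32, 1295/8, 3067/16]
rounded: [187, 162, 192]

(2,1) stack=L1,L2,L3,L4,L5; from [0,0,0]:
L1 α=1/2: [57, 80, 85]
L2 α=1/6: [443/6, 521/6, 167/2]
L3 α=1/3: [977/9, 707/9, 307/3]
L4 α=4/5: [9113/45, 5459/45, 1231/15]
L5 α=1/2: [9293/90, 9419/90, 2311/30]
rounded: [103, 105, 77]

at x=0,y=2 over L1,L2,L3,L4,L5:
L1 α=2/5: [178/5, 444/5, 234/5]
L2 α=3/7: [2152/35, 4056/35, 4236/35]
L3 α=4/5: [28052/175, 33596/175, 38676/175]
L4 α=1/2: [17176/175, 35873/175, 26338/175]
L5 α=3/4: [136351/700, 66323/700, 34672/175]
= [195, 95, 198]

query (2,0) [L1,L2,L3,L4,L5,L6] — begin 0,0,0
+L1 (α=1/5) → [74/5, 137/5, 181/5]
+L2 (α=1) → [156, 44, 89]
+L3 (α=1/2) → [141, 26, 131]
+L4 (α=0) → [141, 26, 131]
+L5 (α=2/3) → [193, 102, 51]
+L6 (α=1/2) → [405/2, 127, 93]
= [202, 127, 93]

(1,1) stack=L1,L2,L3,L4,L5,L7; from [0,0,0]:
+L1 (α=5/8) → [855/8, 905/8, 225/8]
+L2 (α=4/7) → [467/8, 4251/56, 6627/56]
+L3 (α=2/3) → [545/8, 22843/168, 7585/56]
+L4 (α=3/4) → [1313/32, 62155/672, 40513/224]
+L5 (α=1/2) → [8641/64, 187819/1344, 85761/448]
+L7 (α=1/7) → [33955/224, 234187/1568, 279459/1568]
→ [152, 149, 178]

query (2,0) [L1,L2,L3,L4,L5,L7] — begin 0,0,0
+L1 (α=1/5) → [74/5, 137/5, 181/5]
+L2 (α=1) → [156, 44, 89]
+L3 (α=1/2) → [141, 26, 131]
+L4 (α=0) → [141, 26, 131]
+L5 (α=2/3) → [193, 102, 51]
+L7 (α=0) → [193, 102, 51]
= [193, 102, 51]

query (2,0) [L1,L2,L3,L4,L5,L8] — begin 0,0,0
+L1 (α=1/5) → [74/5, 137/5, 181/5]
+L2 (α=1) → [156, 44, 89]
+L3 (α=1/2) → [141, 26, 131]
+L4 (α=0) → [141, 26, 131]
+L5 (α=2/3) → [193, 102, 51]
+L8 (α=1/4) → [187, 195/2, 191/2]
→ [187, 98, 96]

query (1,2) [L1,L2,L3,L4,L5,L8] — begin 0,0,0
L1 α=1/5: [11/5, 129/5, 183/5]
L2 α=7/8: [3721/40, 5099/40, 3469/20]
L3 α=7/8: [61681/320, 10419/320, 29089/160]
L4 α=7/8: [276721/2560, 353139/2560, 174689/1280]
L5 α=3/4: [1351921/10240, 360819/10240, 228449/5120]
L8 α=4/5: [1720561/51200, 10314099/51200, 310369/25600]
= [34, 201, 12]

query (2,2) [L1,L2,L3,L4,L5,L8] — begin 0,0,0
after L1 α=2/5: [246/5, 50, 70]
after L2 α=1/2: [1231/10, 153/2, 189/2]
after L3 α=1/2: [3291/20, 519/4, 607/4]
after L4 α=1/7: [1559/10, 1977/14, 1865/14]
after L5 α=1/2: [1869/20, 3083/28, 4763/28]
after L8 α=1/2: [5789/40, 7115/56, 7143/56]
= [145, 127, 128]


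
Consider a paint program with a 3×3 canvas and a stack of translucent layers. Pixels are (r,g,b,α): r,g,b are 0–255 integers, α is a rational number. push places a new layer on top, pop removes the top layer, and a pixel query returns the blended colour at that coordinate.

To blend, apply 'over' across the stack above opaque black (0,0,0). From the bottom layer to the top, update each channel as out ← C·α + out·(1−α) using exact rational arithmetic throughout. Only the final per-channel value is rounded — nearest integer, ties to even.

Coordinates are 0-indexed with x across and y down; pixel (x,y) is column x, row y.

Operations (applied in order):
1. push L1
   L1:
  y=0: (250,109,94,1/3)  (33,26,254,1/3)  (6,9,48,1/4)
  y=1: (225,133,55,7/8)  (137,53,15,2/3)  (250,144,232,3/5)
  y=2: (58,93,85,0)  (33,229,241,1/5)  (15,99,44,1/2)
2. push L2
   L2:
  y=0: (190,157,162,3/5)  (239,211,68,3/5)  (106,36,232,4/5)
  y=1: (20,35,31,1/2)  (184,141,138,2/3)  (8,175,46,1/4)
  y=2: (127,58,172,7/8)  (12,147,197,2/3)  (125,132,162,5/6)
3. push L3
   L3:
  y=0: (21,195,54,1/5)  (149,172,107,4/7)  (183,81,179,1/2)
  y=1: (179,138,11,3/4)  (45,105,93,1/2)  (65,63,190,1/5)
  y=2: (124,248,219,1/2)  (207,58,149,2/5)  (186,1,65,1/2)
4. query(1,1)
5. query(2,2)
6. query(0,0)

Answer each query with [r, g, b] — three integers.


at x=1,y=1 over L1,L2,L3:
L1 α=2/3: [274/3, 106/3, 10]
L2 α=2/3: [1378/9, 952/9, 286/3]
L3 α=1/2: [1783/18, 1897/18, 565/6]
→ [99, 105, 94]

at x=2,y=2 over L1,L2,L3:
+L1 (α=1/2) → [15/2, 99/2, 22]
+L2 (α=5/6) → [1265/12, 473/4, 416/3]
+L3 (α=1/2) → [3497/24, 477/8, 611/6]
→ [146, 60, 102]

at x=0,y=0 over L1,L2,L3:
after L1 α=1/3: [250/3, 109/3, 94/3]
after L2 α=3/5: [442/3, 1631/15, 1646/15]
after L3 α=1/5: [1831/15, 9449/75, 7394/75]
= [122, 126, 99]


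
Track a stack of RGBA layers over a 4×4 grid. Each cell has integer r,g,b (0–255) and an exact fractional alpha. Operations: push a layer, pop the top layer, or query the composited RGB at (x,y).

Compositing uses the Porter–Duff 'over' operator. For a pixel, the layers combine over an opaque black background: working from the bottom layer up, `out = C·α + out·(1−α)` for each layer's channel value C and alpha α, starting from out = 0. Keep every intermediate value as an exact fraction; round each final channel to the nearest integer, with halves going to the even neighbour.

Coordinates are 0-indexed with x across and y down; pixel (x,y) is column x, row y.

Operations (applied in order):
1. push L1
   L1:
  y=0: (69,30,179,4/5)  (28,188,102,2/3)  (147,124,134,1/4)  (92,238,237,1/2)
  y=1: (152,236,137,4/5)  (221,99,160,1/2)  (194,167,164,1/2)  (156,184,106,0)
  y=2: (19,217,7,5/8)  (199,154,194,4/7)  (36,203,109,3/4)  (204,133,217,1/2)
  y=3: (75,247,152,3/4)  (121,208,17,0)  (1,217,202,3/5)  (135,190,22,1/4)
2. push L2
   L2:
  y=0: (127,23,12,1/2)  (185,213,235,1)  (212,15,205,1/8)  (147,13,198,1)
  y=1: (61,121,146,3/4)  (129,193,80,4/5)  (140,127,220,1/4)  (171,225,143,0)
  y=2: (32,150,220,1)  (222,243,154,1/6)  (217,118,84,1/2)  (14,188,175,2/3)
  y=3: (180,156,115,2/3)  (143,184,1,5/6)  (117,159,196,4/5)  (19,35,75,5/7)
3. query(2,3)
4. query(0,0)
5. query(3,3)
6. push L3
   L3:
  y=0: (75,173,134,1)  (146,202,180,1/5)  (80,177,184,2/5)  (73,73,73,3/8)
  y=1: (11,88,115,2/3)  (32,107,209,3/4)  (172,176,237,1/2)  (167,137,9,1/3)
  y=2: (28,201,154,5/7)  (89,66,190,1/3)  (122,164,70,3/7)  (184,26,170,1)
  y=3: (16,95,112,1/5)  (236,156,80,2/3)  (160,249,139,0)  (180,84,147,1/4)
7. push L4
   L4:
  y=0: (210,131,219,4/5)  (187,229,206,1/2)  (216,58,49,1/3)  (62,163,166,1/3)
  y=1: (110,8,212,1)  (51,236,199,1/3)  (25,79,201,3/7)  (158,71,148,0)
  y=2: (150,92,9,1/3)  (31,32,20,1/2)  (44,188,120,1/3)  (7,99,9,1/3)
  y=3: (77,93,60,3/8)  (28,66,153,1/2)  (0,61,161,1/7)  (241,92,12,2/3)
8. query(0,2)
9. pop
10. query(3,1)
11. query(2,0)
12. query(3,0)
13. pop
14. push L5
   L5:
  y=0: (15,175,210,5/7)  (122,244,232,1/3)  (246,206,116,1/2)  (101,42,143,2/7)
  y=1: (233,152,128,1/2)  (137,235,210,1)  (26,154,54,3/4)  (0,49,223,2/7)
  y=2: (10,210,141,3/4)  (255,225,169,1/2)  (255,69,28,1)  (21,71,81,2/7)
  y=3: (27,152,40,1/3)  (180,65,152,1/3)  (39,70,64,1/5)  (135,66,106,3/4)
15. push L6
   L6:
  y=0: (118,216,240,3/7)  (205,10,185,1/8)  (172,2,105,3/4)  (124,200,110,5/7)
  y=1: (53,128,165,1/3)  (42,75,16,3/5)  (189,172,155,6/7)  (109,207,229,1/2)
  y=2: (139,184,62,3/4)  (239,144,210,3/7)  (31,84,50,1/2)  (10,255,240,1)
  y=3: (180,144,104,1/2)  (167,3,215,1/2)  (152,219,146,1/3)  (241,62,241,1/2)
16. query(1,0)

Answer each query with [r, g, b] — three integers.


at x=2,y=3 over L1,L2:
+L1 (α=3/5) → [3/5, 651/5, 606/5]
+L2 (α=4/5) → [2343/25, 3831/25, 4526/25]
rounded: [94, 153, 181]

(0,0) stack=L1,L2; from [0,0,0]:
after L1 α=4/5: [276/5, 24, 716/5]
after L2 α=1/2: [911/10, 47/2, 388/5]
→ [91, 24, 78]

(3,3) stack=L1,L2; from [0,0,0]:
+L1 (α=1/4) → [135/4, 95/2, 11/2]
+L2 (α=5/7) → [325/14, 270/7, 386/7]
= [23, 39, 55]

(0,2) stack=L1,L2,L3,L4; from [0,0,0]:
+L1 (α=5/8) → [95/8, 1085/8, 35/8]
+L2 (α=1) → [32, 150, 220]
+L3 (α=5/7) → [204/7, 1305/7, 1210/7]
+L4 (α=1/3) → [486/7, 3254/21, 2483/21]
= [69, 155, 118]

(3,1) stack=L1,L2,L3; from [0,0,0]:
+L1 (α=0) → [0, 0, 0]
+L2 (α=0) → [0, 0, 0]
+L3 (α=1/3) → [167/3, 137/3, 3]
= [56, 46, 3]

at x=2,y=0 over L1,L2,L3:
after L1 α=1/4: [147/4, 31, 67/2]
after L2 α=1/8: [1877/32, 29, 879/16]
after L3 α=2/5: [10751/160, 441/5, 1705/16]
= [67, 88, 107]

query (3,0) [L1,L2,L3] — begin 0,0,0
after L1 α=1/2: [46, 119, 237/2]
after L2 α=1: [147, 13, 198]
after L3 α=3/8: [477/4, 71/2, 1209/8]
= [119, 36, 151]

(1,0) stack=L1,L2,L5,L6; from [0,0,0]:
+L1 (α=2/3) → [56/3, 376/3, 68]
+L2 (α=1) → [185, 213, 235]
+L5 (α=1/3) → [164, 670/3, 234]
+L6 (α=1/8) → [1353/8, 590/3, 1823/8]
→ [169, 197, 228]


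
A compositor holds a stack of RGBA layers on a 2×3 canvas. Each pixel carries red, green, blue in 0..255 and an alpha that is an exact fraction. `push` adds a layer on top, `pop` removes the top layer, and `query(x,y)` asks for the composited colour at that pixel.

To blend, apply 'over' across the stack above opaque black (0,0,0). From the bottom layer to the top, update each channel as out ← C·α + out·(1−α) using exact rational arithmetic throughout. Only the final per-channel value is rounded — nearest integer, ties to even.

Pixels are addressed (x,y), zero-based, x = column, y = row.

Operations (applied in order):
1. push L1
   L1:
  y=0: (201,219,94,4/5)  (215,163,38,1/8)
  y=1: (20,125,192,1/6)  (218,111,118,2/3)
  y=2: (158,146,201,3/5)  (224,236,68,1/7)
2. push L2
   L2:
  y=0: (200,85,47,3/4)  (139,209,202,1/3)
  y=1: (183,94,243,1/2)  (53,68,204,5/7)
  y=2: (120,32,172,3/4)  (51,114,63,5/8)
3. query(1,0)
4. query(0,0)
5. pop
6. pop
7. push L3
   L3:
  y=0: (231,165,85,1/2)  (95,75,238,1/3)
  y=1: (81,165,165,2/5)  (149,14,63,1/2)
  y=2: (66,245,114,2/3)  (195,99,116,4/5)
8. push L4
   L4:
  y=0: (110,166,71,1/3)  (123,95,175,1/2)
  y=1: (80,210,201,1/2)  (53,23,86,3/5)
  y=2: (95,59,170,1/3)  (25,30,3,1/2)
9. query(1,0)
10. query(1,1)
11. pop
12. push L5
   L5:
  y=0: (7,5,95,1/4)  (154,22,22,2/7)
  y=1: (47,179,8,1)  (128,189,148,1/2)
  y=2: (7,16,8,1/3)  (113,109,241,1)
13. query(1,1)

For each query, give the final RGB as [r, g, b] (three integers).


(1,0) stack=L1,L2; from [0,0,0]:
L1 α=1/8: [215/8, 163/8, 19/4]
L2 α=1/3: [257/4, 333/4, 141/2]
→ [64, 83, 70]

(0,0) stack=L1,L2; from [0,0,0]:
after L1 α=4/5: [804/5, 876/5, 376/5]
after L2 α=3/4: [951/5, 2151/20, 1081/20]
= [190, 108, 54]

(1,0) stack=L3,L4; from [0,0,0]:
L3 α=1/3: [95/3, 25, 238/3]
L4 α=1/2: [232/3, 60, 763/6]
→ [77, 60, 127]

(1,1) stack=L3,L4; from [0,0,0]:
+L3 (α=1/2) → [149/2, 7, 63/2]
+L4 (α=3/5) → [308/5, 83/5, 321/5]
→ [62, 17, 64]

at x=1,y=1 over L3,L5:
after L3 α=1/2: [149/2, 7, 63/2]
after L5 α=1/2: [405/4, 98, 359/4]
= [101, 98, 90]


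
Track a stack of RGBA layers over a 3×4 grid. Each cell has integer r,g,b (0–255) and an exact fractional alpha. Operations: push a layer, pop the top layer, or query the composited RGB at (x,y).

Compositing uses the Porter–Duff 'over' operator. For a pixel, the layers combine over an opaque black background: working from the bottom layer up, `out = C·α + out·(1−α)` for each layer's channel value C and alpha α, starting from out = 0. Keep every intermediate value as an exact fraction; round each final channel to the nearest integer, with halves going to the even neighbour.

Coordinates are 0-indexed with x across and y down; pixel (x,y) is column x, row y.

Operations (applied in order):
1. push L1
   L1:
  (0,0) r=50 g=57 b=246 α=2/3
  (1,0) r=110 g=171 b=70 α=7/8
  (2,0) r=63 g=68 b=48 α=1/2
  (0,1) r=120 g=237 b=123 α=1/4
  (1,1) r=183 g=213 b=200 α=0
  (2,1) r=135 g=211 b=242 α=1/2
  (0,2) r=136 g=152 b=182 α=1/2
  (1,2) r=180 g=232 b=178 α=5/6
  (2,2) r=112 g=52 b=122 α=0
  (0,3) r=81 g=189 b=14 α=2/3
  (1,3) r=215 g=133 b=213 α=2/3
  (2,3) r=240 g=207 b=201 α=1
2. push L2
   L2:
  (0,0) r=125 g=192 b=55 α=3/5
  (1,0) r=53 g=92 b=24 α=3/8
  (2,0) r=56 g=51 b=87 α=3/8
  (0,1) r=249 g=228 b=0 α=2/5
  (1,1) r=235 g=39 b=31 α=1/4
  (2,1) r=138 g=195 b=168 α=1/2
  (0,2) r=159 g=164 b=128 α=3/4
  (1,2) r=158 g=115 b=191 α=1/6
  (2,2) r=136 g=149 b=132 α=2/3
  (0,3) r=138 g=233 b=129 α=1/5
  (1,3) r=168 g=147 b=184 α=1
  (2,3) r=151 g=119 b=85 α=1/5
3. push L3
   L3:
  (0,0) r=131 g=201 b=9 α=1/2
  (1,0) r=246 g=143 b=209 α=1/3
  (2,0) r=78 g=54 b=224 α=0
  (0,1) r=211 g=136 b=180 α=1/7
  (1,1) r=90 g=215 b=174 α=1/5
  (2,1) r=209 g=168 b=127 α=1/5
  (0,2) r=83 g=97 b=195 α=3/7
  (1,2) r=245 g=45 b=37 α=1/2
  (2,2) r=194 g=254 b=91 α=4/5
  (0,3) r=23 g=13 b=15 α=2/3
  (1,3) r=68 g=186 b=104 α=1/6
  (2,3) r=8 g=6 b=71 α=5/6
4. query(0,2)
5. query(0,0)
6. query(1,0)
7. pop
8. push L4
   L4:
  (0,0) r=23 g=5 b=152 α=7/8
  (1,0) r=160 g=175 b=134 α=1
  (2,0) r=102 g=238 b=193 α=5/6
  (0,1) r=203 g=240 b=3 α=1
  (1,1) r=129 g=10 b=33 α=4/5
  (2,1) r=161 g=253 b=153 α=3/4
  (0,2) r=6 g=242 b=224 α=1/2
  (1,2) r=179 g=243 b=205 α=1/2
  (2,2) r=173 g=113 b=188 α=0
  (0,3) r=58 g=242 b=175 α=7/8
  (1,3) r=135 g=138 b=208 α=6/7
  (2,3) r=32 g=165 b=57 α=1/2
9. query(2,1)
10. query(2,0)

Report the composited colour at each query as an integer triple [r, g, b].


query (0,2) [L1,L2,L3] — begin 0,0,0
L1 α=1/2: [68, 76, 91]
L2 α=3/4: [545/4, 142, 475/4]
L3 α=3/7: [794/7, 859/7, 1060/7]
→ [113, 123, 151]

(0,0) stack=L1,L2,L3; from [0,0,0]:
L1 α=2/3: [100/3, 38, 164]
L2 α=3/5: [265/3, 652/5, 493/5]
L3 α=1/2: [329/3, 1657/10, 269/5]
rounded: [110, 166, 54]

at x=1,y=0 over L1,L2,L3:
after L1 α=7/8: [385/4, 1197/8, 245/4]
after L2 α=3/8: [2561/32, 8193/64, 1513/32]
after L3 α=1/3: [6497/48, 12769/96, 1619/16]
→ [135, 133, 101]

query (2,1) [L1,L2,L4] — begin 0,0,0
L1 α=1/2: [135/2, 211/2, 121]
L2 α=1/2: [411/4, 601/4, 289/2]
L4 α=3/4: [2343/16, 3637/16, 1207/8]
→ [146, 227, 151]

query (2,0) [L1,L2,L4] — begin 0,0,0
+L1 (α=1/2) → [63/2, 34, 24]
+L2 (α=3/8) → [651/16, 323/8, 381/8]
+L4 (α=5/6) → [2937/32, 3281/16, 8101/48]
rounded: [92, 205, 169]


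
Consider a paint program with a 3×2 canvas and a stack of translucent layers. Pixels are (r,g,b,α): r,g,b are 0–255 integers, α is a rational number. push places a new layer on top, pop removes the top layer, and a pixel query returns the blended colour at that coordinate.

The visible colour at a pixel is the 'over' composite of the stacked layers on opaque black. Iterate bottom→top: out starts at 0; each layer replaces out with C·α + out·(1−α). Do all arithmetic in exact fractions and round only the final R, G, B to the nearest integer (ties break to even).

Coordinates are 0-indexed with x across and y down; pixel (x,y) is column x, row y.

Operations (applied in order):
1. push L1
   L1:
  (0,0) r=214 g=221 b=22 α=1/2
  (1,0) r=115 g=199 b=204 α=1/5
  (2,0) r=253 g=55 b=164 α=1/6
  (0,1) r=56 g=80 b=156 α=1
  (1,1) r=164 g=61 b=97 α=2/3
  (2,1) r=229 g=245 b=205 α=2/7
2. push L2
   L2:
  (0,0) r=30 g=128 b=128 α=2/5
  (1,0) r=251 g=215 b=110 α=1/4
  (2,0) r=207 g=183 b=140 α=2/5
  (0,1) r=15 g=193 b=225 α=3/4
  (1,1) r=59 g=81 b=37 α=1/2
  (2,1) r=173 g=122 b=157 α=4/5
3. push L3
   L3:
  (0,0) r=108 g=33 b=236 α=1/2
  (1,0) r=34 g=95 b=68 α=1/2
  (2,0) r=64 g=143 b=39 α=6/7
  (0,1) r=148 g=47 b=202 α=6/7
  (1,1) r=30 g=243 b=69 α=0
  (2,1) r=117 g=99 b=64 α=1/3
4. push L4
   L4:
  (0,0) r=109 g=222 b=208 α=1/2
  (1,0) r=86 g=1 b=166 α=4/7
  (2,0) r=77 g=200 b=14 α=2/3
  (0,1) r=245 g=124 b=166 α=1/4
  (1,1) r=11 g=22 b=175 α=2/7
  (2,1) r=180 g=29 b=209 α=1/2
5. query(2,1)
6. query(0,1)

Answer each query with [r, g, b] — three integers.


at x=2,y=1 over L1,L2,L3,L4:
after L1 α=2/7: [458/7, 70, 410/7]
after L2 α=4/5: [5302/35, 558/5, 4806/35]
after L3 α=1/3: [14699/105, 537/5, 11852/105]
after L4 α=1/2: [33599/210, 341/5, 33797/210]
→ [160, 68, 161]

at x=0,y=1 over L1,L2,L3,L4:
after L1 α=1: [56, 80, 156]
after L2 α=3/4: [101/4, 659/4, 831/4]
after L3 α=6/7: [3653/28, 1787/28, 5679/28]
after L4 α=1/4: [17819/112, 8833/112, 21685/112]
→ [159, 79, 194]


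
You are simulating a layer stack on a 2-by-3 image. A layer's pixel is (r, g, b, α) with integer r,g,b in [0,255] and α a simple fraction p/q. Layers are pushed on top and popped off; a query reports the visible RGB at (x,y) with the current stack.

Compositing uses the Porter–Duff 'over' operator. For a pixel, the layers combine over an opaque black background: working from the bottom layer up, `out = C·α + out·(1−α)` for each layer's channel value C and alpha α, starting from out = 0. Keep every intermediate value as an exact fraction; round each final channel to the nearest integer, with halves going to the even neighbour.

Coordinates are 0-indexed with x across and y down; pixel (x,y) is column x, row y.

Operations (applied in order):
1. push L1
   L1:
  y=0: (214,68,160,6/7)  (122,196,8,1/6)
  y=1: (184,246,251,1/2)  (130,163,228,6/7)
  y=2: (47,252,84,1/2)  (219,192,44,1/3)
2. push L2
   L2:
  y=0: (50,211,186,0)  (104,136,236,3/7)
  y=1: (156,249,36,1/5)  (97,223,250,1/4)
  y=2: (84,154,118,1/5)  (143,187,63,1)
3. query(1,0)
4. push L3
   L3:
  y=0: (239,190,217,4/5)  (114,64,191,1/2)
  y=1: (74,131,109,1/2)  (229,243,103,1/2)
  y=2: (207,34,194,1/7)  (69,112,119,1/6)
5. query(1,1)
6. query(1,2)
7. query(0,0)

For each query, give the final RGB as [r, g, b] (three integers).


query (1,0) [L1,L2] — begin 0,0,0
L1 α=1/6: [61/3, 98/3, 4/3]
L2 α=3/7: [1180/21, 1616/21, 2140/21]
= [56, 77, 102]

query (1,1) [L1,L2,L3] — begin 0,0,0
L1 α=6/7: [780/7, 978/7, 1368/7]
L2 α=1/4: [3019/28, 4495/28, 2927/14]
L3 α=1/2: [9431/56, 11299/56, 4369/28]
rounded: [168, 202, 156]

at x=1,y=2 over L1,L2,L3:
after L1 α=1/3: [73, 64, 44/3]
after L2 α=1: [143, 187, 63]
after L3 α=1/6: [392/3, 349/2, 217/3]
rounded: [131, 174, 72]

(0,0) stack=L1,L2,L3; from [0,0,0]:
L1 α=6/7: [1284/7, 408/7, 960/7]
L2 α=0: [1284/7, 408/7, 960/7]
L3 α=4/5: [7976/35, 5728/35, 7036/35]
→ [228, 164, 201]


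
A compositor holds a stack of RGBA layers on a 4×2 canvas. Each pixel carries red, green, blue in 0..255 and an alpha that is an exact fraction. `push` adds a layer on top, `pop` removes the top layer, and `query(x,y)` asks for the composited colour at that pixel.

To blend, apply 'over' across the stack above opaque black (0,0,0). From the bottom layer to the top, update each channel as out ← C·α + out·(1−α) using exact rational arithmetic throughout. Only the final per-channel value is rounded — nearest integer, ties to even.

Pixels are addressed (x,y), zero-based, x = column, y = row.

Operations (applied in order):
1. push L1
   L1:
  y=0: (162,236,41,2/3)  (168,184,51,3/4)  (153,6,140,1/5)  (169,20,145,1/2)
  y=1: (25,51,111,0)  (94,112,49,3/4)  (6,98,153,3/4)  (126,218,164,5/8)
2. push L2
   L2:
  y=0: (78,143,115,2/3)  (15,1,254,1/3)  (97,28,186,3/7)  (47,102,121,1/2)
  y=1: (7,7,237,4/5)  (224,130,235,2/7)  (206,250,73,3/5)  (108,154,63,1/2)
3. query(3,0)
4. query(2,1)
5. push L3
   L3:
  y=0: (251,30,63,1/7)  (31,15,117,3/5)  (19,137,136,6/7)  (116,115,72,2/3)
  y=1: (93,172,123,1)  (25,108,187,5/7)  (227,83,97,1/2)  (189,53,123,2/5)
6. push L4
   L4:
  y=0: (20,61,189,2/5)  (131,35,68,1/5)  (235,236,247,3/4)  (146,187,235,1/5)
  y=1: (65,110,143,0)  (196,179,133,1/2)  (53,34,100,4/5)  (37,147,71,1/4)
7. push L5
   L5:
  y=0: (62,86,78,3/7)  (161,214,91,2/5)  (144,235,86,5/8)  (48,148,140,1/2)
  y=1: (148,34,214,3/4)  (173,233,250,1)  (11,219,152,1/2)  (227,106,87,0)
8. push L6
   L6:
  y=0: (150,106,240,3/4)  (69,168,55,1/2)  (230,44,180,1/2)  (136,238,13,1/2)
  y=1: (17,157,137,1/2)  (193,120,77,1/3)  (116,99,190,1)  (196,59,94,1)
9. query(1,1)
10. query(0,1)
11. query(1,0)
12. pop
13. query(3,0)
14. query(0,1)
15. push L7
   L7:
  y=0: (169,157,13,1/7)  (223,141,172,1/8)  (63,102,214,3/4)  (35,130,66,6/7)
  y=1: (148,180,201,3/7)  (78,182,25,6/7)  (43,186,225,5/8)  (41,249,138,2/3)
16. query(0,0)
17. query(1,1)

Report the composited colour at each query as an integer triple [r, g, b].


at x=3,y=0 over L1,L2:
+L1 (α=1/2) → [169/2, 10, 145/2]
+L2 (α=1/2) → [263/4, 56, 387/4]
= [66, 56, 97]

(2,1) stack=L1,L2; from [0,0,0]:
L1 α=3/4: [9/2, 147/2, 459/4]
L2 α=3/5: [627/5, 897/5, 897/10]
rounded: [125, 179, 90]

at x=1,y=1 over L1,L2,L3,L4,L5,L6:
after L1 α=3/4: [141/2, 84, 147/4]
after L2 α=2/7: [1601/14, 680/7, 2615/28]
after L3 α=5/7: [2476/49, 5140/49, 15705/98]
after L4 α=1/2: [6040/49, 13911/98, 28739/196]
after L5 α=1: [173, 233, 250]
after L6 α=1/3: [539/3, 586/3, 577/3]
rounded: [180, 195, 192]

(0,1) stack=L1,L2,L3,L4,L5,L6; from [0,0,0]:
after L1 α=0: [0, 0, 0]
after L2 α=4/5: [28/5, 28/5, 948/5]
after L3 α=1: [93, 172, 123]
after L4 α=0: [93, 172, 123]
after L5 α=3/4: [537/4, 137/2, 765/4]
after L6 α=1/2: [605/8, 451/4, 1313/8]
rounded: [76, 113, 164]

(1,0) stack=L1,L2,L3,L4,L5,L6; from [0,0,0]:
+L1 (α=3/4) → [126, 138, 153/4]
+L2 (α=1/3) → [89, 277/3, 661/6]
+L3 (α=3/5) → [271/5, 689/15, 1714/15]
+L4 (α=1/5) → [1739/25, 3281/75, 7876/75]
+L5 (α=2/5) → [13267/125, 13981/125, 12426/125]
+L6 (α=1/2) → [10946/125, 34981/250, 19301/250]
rounded: [88, 140, 77]

query (3,0) [L1,L2,L3,L4,L5] — begin 0,0,0
after L1 α=1/2: [169/2, 10, 145/2]
after L2 α=1/2: [263/4, 56, 387/4]
after L3 α=2/3: [397/4, 286/3, 321/4]
after L4 α=1/5: [543/5, 341/3, 556/5]
after L5 α=1/2: [783/10, 785/6, 628/5]
rounded: [78, 131, 126]

(0,1) stack=L1,L2,L3,L4,L5; from [0,0,0]:
L1 α=0: [0, 0, 0]
L2 α=4/5: [28/5, 28/5, 948/5]
L3 α=1: [93, 172, 123]
L4 α=0: [93, 172, 123]
L5 α=3/4: [537/4, 137/2, 765/4]
→ [134, 68, 191]

at x=0,y=0 over L1,L2,L3,L4,L5,L7:
L1 α=2/3: [108, 472/3, 82/3]
L2 α=2/3: [88, 1330/9, 772/9]
L3 α=1/7: [779/7, 2750/21, 1733/21]
L4 α=2/5: [2617/35, 3604/35, 4379/35]
L5 α=3/7: [16978/245, 23446/245, 25706/245]
L7 α=1/7: [143273/1715, 179141/1715, 157421/1715]
= [84, 104, 92]

query (1,1) [L1,L2,L3,L4,L5,L7] — begin 0,0,0
L1 α=3/4: [141/2, 84, 147/4]
L2 α=2/7: [1601/14, 680/7, 2615/28]
L3 α=5/7: [2476/49, 5140/49, 15705/98]
L4 α=1/2: [6040/49, 13911/98, 28739/196]
L5 α=1: [173, 233, 250]
L7 α=6/7: [641/7, 1325/7, 400/7]
rounded: [92, 189, 57]


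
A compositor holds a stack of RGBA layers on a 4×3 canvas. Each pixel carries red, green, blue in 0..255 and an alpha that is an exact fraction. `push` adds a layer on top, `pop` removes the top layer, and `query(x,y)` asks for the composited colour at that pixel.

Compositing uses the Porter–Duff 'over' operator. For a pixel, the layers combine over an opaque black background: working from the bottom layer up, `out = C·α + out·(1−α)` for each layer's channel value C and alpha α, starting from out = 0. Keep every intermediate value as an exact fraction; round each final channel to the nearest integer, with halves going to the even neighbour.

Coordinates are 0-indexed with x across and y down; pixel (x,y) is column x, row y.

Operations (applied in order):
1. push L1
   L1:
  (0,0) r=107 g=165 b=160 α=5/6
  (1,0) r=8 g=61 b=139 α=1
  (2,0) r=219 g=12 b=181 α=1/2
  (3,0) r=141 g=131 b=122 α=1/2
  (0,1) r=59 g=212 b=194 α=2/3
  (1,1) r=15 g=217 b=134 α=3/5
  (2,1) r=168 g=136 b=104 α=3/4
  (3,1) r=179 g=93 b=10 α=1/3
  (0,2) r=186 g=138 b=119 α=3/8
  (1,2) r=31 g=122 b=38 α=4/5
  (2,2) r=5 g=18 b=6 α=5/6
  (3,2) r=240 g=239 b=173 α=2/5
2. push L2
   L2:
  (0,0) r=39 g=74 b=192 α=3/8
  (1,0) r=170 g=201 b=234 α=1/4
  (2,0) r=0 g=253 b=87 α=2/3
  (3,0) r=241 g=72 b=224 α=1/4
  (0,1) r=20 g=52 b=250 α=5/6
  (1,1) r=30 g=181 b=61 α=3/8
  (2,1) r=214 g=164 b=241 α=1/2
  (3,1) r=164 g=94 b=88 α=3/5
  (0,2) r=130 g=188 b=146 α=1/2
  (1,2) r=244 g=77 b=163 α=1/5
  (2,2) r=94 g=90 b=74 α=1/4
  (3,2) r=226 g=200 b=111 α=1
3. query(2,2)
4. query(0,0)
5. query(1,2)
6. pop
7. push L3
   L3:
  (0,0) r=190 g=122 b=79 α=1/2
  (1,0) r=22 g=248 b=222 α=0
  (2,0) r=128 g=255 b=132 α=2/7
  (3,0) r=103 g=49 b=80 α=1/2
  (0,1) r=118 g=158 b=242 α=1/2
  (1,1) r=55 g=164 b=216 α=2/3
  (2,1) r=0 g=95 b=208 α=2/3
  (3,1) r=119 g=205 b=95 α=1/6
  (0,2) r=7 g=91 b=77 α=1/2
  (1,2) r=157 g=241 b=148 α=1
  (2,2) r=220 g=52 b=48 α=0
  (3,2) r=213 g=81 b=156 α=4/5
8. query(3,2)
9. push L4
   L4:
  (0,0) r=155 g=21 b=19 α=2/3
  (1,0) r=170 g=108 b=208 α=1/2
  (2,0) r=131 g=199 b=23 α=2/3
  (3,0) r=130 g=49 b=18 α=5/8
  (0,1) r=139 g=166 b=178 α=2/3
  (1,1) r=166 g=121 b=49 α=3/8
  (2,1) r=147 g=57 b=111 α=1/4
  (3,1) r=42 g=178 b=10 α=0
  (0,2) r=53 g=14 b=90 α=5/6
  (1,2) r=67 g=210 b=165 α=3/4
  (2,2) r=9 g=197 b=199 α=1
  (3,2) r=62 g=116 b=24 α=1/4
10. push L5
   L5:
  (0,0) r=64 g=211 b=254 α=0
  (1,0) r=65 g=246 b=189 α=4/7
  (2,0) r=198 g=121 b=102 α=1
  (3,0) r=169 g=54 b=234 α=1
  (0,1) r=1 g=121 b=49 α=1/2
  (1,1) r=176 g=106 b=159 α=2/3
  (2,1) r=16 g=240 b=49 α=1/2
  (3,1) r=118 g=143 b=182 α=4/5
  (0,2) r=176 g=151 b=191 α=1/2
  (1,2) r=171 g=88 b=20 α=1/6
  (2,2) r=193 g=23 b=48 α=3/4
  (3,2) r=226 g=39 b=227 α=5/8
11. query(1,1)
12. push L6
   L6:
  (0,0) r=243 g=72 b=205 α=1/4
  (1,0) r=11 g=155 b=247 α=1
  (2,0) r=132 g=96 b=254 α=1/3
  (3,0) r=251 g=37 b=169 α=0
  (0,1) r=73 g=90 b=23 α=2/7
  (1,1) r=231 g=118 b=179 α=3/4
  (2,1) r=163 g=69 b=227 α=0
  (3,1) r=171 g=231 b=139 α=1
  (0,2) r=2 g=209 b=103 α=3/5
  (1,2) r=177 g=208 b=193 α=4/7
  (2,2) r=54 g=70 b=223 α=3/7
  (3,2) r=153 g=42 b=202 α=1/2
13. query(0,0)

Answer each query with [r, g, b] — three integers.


at x=2,y=2 over L1,L2:
L1 α=5/6: [25/6, 15, 5]
L2 α=1/4: [213/8, 135/4, 89/4]
= [27, 34, 22]

at x=0,y=0 over L1,L2:
L1 α=5/6: [535/6, 275/2, 400/3]
L2 α=3/8: [3377/48, 1819/16, 466/3]
rounded: [70, 114, 155]

at x=1,y=2 over L1,L2:
after L1 α=4/5: [124/5, 488/5, 152/5]
after L2 α=1/5: [1716/25, 2337/25, 1423/25]
rounded: [69, 93, 57]

at x=3,y=2 over L1,L3:
+L1 (α=2/5) → [96, 478/5, 346/5]
+L3 (α=4/5) → [948/5, 2098/25, 3466/25]
→ [190, 84, 139]

at x=1,y=1 over L1,L3,L4,L5:
after L1 α=3/5: [9, 651/5, 402/5]
after L3 α=2/3: [119/3, 2291/15, 854/5]
after L4 α=3/8: [2089/24, 845/6, 1001/8]
after L5 α=2/3: [10537/72, 2117/18, 3545/24]
= [146, 118, 148]

at x=0,y=0 over L1,L3,L4,L5,L6:
after L1 α=5/6: [535/6, 275/2, 400/3]
after L3 α=1/2: [1675/12, 519/4, 637/6]
after L4 α=2/3: [5395/36, 229/4, 865/18]
after L5 α=0: [5395/36, 229/4, 865/18]
after L6 α=1/4: [8311/48, 975/16, 2095/24]
→ [173, 61, 87]


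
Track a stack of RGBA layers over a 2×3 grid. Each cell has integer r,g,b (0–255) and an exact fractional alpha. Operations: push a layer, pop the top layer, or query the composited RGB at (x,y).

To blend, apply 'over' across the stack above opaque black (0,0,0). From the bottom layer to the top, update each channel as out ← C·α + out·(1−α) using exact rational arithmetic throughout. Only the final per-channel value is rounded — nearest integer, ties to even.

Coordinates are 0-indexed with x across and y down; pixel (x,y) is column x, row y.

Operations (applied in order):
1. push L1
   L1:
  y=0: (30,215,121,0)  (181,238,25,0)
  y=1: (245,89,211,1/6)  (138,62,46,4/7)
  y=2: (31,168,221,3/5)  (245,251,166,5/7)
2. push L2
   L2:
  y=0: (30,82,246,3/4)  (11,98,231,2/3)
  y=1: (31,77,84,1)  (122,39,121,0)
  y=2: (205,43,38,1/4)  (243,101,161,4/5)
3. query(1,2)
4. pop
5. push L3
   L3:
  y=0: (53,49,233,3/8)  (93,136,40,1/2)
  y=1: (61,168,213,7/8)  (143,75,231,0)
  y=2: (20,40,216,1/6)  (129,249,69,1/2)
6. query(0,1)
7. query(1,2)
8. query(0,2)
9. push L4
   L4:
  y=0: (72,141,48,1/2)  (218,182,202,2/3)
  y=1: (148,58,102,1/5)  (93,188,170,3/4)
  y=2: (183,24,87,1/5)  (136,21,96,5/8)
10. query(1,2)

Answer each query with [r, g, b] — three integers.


query (1,2) [L1,L2] — begin 0,0,0
L1 α=5/7: [175, 1255/7, 830/7]
L2 α=4/5: [1147/5, 4083/35, 5338/35]
→ [229, 117, 153]

(0,1) stack=L1,L3; from [0,0,0]:
+L1 (α=1/6) → [245/6, 89/6, 211/6]
+L3 (α=7/8) → [2807/48, 7145/48, 9157/48]
= [58, 149, 191]

query (1,2) [L1,L3] — begin 0,0,0
after L1 α=5/7: [175, 1255/7, 830/7]
after L3 α=1/2: [152, 1499/7, 1313/14]
→ [152, 214, 94]

at x=0,y=2 over L1,L3:
+L1 (α=3/5) → [93/5, 504/5, 663/5]
+L3 (α=1/6) → [113/6, 272/3, 293/2]
rounded: [19, 91, 146]

at x=1,y=2 over L1,L3,L4:
+L1 (α=5/7) → [175, 1255/7, 830/7]
+L3 (α=1/2) → [152, 1499/7, 1313/14]
+L4 (α=5/8) → [142, 654/7, 10659/112]
→ [142, 93, 95]


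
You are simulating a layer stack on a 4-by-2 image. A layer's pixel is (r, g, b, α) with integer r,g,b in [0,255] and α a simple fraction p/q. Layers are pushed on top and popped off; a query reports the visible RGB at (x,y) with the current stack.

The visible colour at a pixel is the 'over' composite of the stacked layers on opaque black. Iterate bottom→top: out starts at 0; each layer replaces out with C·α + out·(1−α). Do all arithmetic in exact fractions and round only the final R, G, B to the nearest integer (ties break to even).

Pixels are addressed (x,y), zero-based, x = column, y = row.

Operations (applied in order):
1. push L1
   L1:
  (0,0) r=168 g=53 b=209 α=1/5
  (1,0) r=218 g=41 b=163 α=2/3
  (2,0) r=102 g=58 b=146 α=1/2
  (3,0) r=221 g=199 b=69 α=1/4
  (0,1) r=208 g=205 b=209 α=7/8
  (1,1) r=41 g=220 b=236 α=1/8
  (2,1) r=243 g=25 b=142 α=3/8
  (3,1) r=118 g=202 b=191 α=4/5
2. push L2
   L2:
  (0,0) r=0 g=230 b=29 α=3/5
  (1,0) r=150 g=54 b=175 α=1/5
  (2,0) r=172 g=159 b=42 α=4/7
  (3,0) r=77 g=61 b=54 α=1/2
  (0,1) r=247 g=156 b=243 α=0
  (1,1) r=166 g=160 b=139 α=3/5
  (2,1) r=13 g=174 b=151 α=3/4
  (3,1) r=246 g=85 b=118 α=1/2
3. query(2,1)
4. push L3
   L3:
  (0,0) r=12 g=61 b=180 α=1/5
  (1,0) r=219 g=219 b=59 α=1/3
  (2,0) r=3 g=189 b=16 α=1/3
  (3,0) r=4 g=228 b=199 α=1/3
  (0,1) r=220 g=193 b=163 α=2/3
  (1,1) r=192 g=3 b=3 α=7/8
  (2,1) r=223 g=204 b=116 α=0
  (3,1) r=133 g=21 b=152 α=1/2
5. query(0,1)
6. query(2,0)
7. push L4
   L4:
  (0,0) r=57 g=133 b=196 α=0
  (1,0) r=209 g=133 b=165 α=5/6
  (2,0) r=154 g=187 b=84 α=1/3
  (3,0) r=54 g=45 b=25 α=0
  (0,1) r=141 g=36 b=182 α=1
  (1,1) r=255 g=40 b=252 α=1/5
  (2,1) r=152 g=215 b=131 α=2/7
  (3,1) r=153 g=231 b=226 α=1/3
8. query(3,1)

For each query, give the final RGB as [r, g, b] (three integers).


query (2,1) [L1,L2] — begin 0,0,0
+L1 (α=3/8) → [729/8, 75/8, 213/4]
+L2 (α=3/4) → [1041/32, 4251/32, 2025/16]
= [33, 133, 127]

(0,1) stack=L1,L2,L3; from [0,0,0]:
L1 α=7/8: [182, 1435/8, 1463/8]
L2 α=0: [182, 1435/8, 1463/8]
L3 α=2/3: [622/3, 4523/24, 1357/8]
→ [207, 188, 170]

(2,0) stack=L1,L2,L3; from [0,0,0]:
+L1 (α=1/2) → [51, 29, 73]
+L2 (α=4/7) → [841/7, 723/7, 387/7]
+L3 (α=1/3) → [1703/21, 923/7, 886/21]
→ [81, 132, 42]

query (3,1) [L1,L2,L3,L4] — begin 0,0,0
+L1 (α=4/5) → [472/5, 808/5, 764/5]
+L2 (α=1/2) → [851/5, 1233/10, 677/5]
+L3 (α=1/2) → [758/5, 1443/20, 1437/10]
+L4 (α=1/3) → [2281/15, 1251/10, 2567/15]
= [152, 125, 171]


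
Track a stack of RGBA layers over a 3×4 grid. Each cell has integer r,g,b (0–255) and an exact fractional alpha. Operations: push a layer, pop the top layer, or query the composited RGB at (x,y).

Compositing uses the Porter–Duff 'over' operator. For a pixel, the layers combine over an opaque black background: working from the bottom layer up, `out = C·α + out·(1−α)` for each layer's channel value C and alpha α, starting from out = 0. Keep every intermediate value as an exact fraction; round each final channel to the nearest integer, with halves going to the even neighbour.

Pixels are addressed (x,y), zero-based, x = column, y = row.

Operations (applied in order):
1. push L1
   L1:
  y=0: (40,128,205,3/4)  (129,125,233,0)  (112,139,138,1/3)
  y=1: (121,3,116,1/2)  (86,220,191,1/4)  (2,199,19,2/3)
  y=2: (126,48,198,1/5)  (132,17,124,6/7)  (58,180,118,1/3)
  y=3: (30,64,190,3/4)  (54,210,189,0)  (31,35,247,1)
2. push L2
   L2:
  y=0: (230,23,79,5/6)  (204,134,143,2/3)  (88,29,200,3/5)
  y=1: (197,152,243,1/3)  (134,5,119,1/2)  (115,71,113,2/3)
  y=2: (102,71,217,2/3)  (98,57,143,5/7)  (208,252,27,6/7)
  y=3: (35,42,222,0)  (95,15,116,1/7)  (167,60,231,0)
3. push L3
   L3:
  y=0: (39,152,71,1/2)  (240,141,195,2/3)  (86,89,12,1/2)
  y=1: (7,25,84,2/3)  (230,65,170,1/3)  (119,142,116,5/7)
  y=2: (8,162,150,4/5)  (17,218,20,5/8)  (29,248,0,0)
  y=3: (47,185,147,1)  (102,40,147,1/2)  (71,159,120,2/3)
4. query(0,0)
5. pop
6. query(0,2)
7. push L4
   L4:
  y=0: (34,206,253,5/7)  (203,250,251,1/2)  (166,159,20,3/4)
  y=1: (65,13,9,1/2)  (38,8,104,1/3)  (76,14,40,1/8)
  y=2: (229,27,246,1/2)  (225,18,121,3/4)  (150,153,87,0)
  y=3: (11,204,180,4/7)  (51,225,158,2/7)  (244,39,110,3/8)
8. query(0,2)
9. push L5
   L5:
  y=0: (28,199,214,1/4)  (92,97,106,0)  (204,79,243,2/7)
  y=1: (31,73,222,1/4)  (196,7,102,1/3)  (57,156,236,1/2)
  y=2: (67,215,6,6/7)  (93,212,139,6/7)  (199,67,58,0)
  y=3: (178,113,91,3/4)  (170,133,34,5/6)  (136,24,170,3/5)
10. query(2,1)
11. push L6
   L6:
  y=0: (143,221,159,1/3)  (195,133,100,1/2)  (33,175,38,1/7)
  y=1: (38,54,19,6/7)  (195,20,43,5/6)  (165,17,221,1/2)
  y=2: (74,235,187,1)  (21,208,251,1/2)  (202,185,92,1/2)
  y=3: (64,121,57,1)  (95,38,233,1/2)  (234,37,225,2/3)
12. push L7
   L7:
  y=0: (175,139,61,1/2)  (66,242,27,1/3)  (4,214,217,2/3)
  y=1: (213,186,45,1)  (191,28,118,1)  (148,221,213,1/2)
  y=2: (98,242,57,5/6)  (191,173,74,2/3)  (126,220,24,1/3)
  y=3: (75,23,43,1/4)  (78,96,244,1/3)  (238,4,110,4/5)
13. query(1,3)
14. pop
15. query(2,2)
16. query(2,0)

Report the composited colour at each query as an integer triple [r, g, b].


(0,0) stack=L1,L2,L3; from [0,0,0]:
L1 α=3/4: [30, 96, 615/4]
L2 α=5/6: [590/3, 211/6, 2195/24]
L3 α=1/2: [707/6, 1123/12, 3899/48]
→ [118, 94, 81]

query (0,2) [L1,L2] — begin 0,0,0
+L1 (α=1/5) → [126/5, 48/5, 198/5]
+L2 (α=2/3) → [382/5, 758/15, 2368/15]
= [76, 51, 158]

at x=0,y=2 over L1,L2,L4:
L1 α=1/5: [126/5, 48/5, 198/5]
L2 α=2/3: [382/5, 758/15, 2368/15]
L4 α=1/2: [1527/10, 1163/30, 3029/15]
= [153, 39, 202]

(2,1) stack=L1,L2,L4,L5; from [0,0,0]:
L1 α=2/3: [4/3, 398/3, 38/3]
L2 α=2/3: [694/9, 824/9, 716/9]
L4 α=1/8: [2771/36, 2947/36, 1343/18]
L5 α=1/2: [4823/72, 8563/72, 5591/36]
→ [67, 119, 155]

(1,3) stack=L1,L2,L4,L5,L6,L7; from [0,0,0]:
after L1 α=0: [0, 0, 0]
after L2 α=1/7: [95/7, 15/7, 116/7]
after L4 α=2/7: [1189/49, 3225/49, 2792/49]
after L5 α=5/6: [42839/294, 17905/147, 5561/147]
after L6 α=1/2: [70769/588, 23491/294, 19906/147]
after L7 α=1/3: [93701/882, 37603/441, 75680/441]
= [106, 85, 172]

(2,2) stack=L1,L2,L4,L5,L6; from [0,0,0]:
+L1 (α=1/3) → [58/3, 60, 118/3]
+L2 (α=6/7) → [3802/21, 1572/7, 604/21]
+L4 (α=0) → [3802/21, 1572/7, 604/21]
+L5 (α=0) → [3802/21, 1572/7, 604/21]
+L6 (α=1/2) → [4022/21, 2867/14, 1268/21]
rounded: [192, 205, 60]

query (2,0) [L1,L2,L4,L5,L6] — begin 0,0,0
after L1 α=1/3: [112/3, 139/3, 46]
after L2 α=3/5: [1016/15, 539/15, 692/5]
after L4 α=3/4: [4243/30, 3847/30, 248/5]
after L5 α=2/7: [6691/42, 685/6, 734/7]
after L6 α=1/7: [6922/49, 860/7, 4670/49]
= [141, 123, 95]
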